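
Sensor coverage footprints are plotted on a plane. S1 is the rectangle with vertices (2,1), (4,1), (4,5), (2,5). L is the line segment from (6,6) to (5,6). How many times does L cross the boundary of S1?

The segment lies entirely outside S1 and never meets its boundary.

0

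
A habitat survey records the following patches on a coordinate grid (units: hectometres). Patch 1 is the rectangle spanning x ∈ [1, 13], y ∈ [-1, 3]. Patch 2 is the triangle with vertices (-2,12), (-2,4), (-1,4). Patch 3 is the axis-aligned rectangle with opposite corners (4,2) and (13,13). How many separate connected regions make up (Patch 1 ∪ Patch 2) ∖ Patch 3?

(Patch 1 ∪ Patch 2) ∖ Patch 3 splits into 2 disjoint pieces (area 39, area 4).

2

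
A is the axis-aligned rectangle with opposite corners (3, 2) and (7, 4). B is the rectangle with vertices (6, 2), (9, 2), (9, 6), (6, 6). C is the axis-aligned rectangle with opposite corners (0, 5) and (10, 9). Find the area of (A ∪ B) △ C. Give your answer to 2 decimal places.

52.00

|A ∪ B| = 18.
|(A ∪ B) ∩ C| = 3.
|(A ∪ B) △ C| = 18 + 40 − 6 = 52.00.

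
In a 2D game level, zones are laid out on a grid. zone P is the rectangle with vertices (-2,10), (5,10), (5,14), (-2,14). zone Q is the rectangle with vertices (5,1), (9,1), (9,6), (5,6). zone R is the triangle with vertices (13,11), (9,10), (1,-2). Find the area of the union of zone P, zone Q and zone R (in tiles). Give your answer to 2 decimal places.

By inclusion–exclusion:
Individual areas: |zone P| = 28, |zone Q| = 20, |zone R| = 20.
|zone P∩zone Q| = 0 (no overlap).
|zone P∩zone R| = 0.
|zone Q∩zone R| = 4.8718.
|zone P∩zone Q∩zone R| = 0.
|zone P ∪ zone Q ∪ zone R| = 68 − 4.8718 + 0 = 63.13.

63.13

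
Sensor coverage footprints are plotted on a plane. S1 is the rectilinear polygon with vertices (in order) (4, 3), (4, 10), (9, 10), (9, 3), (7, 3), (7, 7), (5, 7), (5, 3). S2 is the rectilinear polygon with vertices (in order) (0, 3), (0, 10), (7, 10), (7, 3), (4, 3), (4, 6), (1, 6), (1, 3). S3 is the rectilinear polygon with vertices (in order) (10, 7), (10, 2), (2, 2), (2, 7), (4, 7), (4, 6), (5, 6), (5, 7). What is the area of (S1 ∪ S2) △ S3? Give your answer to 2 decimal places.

51.00

|S1 ∪ S2| = 54.
|(S1 ∪ S2) ∩ S3| = 21.
|(S1 ∪ S2) △ S3| = 54 + 39 − 42 = 51.00.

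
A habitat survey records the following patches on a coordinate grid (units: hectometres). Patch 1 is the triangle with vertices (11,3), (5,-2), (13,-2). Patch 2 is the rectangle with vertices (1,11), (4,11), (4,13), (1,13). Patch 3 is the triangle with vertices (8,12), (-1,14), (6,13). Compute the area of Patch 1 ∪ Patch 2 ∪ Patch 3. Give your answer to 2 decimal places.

28.47

By inclusion–exclusion:
Individual areas: |Patch 1| = 20, |Patch 2| = 6, |Patch 3| = 2.5.
|Patch 1∩Patch 2| = 0.
|Patch 1∩Patch 3| = 0.
|Patch 2∩Patch 3| = 0.0278.
|Patch 1∩Patch 2∩Patch 3| = 0.
|Patch 1 ∪ Patch 2 ∪ Patch 3| = 28.5 − 0.0278 + 0 = 28.47.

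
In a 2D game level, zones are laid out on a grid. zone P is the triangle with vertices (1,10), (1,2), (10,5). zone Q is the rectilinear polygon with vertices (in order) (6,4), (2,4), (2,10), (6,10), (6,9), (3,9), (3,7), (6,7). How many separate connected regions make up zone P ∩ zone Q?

zone P ∩ zone Q is a single connected region.

1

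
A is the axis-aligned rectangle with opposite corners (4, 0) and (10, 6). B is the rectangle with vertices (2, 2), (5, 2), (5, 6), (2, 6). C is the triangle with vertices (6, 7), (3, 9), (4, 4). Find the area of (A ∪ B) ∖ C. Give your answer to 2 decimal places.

42.27

|A ∪ B| = 44.
|(A ∪ B) ∩ C| = 1.7333.
|(A ∪ B) ∖ C| = 44 − 1.7333 = 42.27.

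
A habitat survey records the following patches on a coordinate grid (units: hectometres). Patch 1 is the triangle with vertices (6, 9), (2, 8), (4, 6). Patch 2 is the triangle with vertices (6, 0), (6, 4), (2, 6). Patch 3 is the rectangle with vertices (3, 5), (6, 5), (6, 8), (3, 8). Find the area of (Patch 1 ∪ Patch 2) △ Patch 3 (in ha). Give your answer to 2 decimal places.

15.83

|Patch 1 ∪ Patch 2| = 13.
|(Patch 1 ∪ Patch 2) ∩ Patch 3| = 3.0833.
|(Patch 1 ∪ Patch 2) △ Patch 3| = 13 + 9 − 6.1667 = 15.83.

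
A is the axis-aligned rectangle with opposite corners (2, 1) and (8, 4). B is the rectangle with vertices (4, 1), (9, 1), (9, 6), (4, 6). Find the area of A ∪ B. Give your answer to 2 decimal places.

By inclusion–exclusion:
Individual areas: |A| = 18, |B| = 25.
|A∩B|: x∈[4,8], y∈[1,4] → 4·3 = 12.
|A ∪ B| = 43 − 12 = 31.00.

31.00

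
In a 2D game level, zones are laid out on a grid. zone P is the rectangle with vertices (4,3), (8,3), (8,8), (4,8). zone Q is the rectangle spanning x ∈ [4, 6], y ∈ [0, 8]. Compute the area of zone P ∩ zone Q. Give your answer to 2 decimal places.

|zone P∩zone Q|: x∈[4,6], y∈[3,8] → 2·5 = 10.

10.00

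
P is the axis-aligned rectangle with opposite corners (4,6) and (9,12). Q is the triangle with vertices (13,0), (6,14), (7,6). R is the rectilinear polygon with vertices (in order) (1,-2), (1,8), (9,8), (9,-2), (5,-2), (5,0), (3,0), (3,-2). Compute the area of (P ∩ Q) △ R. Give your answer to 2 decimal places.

|P ∩ Q| = 10.25.
|(P ∩ Q) ∩ R| = 4.25.
|(P ∩ Q) △ R| = 10.25 + 76 − 8.5 = 77.75.

77.75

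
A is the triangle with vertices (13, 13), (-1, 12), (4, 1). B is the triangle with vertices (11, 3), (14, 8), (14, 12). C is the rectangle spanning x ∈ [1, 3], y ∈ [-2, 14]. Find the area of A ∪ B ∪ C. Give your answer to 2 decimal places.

103.87

By inclusion–exclusion:
Individual areas: |A| = 79.5, |B| = 6, |C| = 32.
|A∩B| = 0.
|A∩C| = 13.6286.
|B∩C| = 0.
|A∩B∩C| = 0.
|A ∪ B ∪ C| = 117.5 − 13.6286 + 0 = 103.87.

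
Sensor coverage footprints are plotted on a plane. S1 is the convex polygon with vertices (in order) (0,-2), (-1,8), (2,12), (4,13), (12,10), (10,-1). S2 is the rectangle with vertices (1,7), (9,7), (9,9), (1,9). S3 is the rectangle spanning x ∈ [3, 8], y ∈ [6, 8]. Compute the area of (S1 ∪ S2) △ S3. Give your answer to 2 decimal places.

140.00

|S1 ∪ S2| = 150.
|(S1 ∪ S2) ∩ S3| = 10.
|(S1 ∪ S2) △ S3| = 150 + 10 − 20 = 140.00.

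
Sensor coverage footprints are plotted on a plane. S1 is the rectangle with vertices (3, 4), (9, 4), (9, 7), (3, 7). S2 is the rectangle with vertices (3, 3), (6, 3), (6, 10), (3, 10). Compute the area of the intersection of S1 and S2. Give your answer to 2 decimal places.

9.00

|S1∩S2|: x∈[3,6], y∈[4,7] → 3·3 = 9.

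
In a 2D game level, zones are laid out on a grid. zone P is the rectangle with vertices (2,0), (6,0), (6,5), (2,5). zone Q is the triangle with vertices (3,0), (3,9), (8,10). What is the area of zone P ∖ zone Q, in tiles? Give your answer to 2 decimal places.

|zone P| = 20, |zone P∩zone Q| = 6.25.
|zone P ∖ zone Q| = |zone P| − |zone P∩zone Q| = 20 − 6.25 = 13.75.

13.75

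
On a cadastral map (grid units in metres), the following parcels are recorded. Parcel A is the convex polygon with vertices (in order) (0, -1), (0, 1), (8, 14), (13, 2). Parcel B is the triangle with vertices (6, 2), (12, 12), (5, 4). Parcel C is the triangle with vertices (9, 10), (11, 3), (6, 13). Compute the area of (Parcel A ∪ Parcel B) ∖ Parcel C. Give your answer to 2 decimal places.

|Parcel A ∪ Parcel B| = 94.55.
|(Parcel A ∪ Parcel B) ∩ Parcel C| = 7.234.
|(Parcel A ∪ Parcel B) ∖ Parcel C| = 94.55 − 7.234 = 87.32.

87.32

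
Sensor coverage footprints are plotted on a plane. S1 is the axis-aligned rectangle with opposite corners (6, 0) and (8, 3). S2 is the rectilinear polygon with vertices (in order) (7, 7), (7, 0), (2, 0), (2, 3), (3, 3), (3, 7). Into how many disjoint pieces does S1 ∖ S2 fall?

S1 ∖ S2 is a single connected region.

1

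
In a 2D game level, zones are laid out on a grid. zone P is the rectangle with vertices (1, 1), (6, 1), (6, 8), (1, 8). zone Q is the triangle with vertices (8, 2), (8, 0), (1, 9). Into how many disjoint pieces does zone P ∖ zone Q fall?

2

zone P ∖ zone Q splits into 2 disjoint pieces (area 23.5397, area 8).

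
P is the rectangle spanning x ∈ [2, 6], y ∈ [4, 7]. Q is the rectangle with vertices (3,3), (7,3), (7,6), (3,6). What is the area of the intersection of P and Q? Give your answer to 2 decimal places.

6.00

|P∩Q|: x∈[3,6], y∈[4,6] → 3·2 = 6.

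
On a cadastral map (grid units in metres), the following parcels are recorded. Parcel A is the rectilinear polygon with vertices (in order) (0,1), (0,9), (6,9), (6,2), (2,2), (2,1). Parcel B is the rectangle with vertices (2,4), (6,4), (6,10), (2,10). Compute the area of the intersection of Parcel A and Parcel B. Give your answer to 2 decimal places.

The intersection is the polygon with vertices (6,9), (6,4), (2,4), (2,9).
By the shoelace formula its area is 20.00.

20.00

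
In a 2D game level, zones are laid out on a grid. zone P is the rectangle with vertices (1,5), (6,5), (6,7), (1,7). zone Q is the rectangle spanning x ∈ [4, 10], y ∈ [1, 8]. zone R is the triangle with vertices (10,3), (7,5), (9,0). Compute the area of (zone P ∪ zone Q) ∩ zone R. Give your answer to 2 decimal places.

5.13

The region (zone P ∪ zone Q) ∩ zone R is the polygon with vertices (8.6,1), (7,5), (10,3), (9.333,1).
By the shoelace formula its area is 5.13.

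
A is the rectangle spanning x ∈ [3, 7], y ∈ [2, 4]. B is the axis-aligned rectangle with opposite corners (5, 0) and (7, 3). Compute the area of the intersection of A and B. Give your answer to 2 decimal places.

2.00

|A∩B|: x∈[5,7], y∈[2,3] → 2·1 = 2.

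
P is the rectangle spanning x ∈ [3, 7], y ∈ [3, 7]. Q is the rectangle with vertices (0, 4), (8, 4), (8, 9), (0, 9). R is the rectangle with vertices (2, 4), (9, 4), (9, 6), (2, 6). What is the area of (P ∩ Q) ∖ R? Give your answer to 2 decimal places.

4.00

|P ∩ Q| = 12.
|(P ∩ Q) ∩ R| = 8.
|(P ∩ Q) ∖ R| = 12 − 8 = 4.00.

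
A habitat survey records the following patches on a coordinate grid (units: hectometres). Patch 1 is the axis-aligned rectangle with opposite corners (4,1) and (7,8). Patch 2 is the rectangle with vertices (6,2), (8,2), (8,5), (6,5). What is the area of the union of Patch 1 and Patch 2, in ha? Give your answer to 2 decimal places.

24.00

By inclusion–exclusion:
Individual areas: |Patch 1| = 21, |Patch 2| = 6.
|Patch 1∩Patch 2|: x∈[6,7], y∈[2,5] → 1·3 = 3.
|Patch 1 ∪ Patch 2| = 27 − 3 = 24.00.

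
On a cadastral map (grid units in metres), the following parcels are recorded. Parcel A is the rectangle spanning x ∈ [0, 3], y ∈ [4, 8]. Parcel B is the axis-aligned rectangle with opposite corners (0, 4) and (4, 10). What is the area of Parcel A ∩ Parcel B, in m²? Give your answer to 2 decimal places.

|Parcel A∩Parcel B|: x∈[0,3], y∈[4,8] → 3·4 = 12.

12.00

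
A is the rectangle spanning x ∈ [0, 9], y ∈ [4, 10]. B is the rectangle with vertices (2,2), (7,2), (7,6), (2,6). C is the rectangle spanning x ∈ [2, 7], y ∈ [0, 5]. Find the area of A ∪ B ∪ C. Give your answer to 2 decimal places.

By inclusion–exclusion:
Individual areas: |A| = 54, |B| = 20, |C| = 25.
|A∩B|: x∈[2,7], y∈[4,6] → 5·2 = 10.
|A∩C|: x∈[2,7], y∈[4,5] → 5·1 = 5.
|B∩C|: x∈[2,7], y∈[2,5] → 5·3 = 15.
|A∩B∩C| = 5.
|A ∪ B ∪ C| = 99 − 30 + 5 = 74.00.

74.00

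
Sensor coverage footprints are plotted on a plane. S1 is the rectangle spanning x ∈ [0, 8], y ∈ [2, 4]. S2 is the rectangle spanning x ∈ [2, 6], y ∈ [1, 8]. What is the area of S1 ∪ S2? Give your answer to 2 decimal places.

36.00

By inclusion–exclusion:
Individual areas: |S1| = 16, |S2| = 28.
|S1∩S2|: x∈[2,6], y∈[2,4] → 4·2 = 8.
|S1 ∪ S2| = 44 − 8 = 36.00.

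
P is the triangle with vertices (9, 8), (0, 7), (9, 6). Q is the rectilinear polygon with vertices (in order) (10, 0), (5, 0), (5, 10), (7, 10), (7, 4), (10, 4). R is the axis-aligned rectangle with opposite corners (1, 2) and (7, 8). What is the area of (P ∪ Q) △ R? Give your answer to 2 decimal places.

|P ∪ Q| = 38.3333.
|(P ∪ Q) ∩ R| = 14.6667.
|(P ∪ Q) △ R| = 38.3333 + 36 − 29.3333 = 45.00.

45.00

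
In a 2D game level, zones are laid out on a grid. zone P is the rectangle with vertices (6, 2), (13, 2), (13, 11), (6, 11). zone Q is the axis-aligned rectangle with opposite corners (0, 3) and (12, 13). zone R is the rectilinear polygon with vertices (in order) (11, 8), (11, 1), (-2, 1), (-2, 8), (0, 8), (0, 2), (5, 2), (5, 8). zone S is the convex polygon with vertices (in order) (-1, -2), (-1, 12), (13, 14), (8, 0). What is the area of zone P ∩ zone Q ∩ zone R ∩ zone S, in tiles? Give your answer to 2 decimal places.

19.82

The intersection is the polygon with vertices (6,8), (10.857,8), (9.071,3), (6,3).
By the shoelace formula its area is 19.82.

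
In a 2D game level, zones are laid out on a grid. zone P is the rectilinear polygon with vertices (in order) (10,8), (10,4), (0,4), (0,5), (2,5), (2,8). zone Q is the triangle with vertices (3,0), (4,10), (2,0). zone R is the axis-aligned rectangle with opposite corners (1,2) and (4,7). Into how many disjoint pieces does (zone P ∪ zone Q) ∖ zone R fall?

3

(zone P ∪ zone Q) ∖ zone R splits into 3 disjoint pieces (area 26.2, area 1.8, area 1).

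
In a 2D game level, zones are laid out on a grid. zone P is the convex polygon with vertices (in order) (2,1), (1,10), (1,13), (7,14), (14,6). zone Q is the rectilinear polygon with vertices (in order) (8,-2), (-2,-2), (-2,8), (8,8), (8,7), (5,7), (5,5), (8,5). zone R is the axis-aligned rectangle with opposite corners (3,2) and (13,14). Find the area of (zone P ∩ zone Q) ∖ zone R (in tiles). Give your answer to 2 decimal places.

|zone P ∩ zone Q| = 31.2222.
|(zone P ∩ zone Q) ∩ zone R| = 21.3.
|(zone P ∩ zone Q) ∖ zone R| = 31.2222 − 21.3 = 9.92.

9.92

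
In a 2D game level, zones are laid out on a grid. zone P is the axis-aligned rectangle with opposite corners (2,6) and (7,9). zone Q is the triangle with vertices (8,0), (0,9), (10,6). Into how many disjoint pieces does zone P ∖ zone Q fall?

zone P ∖ zone Q splits into 2 disjoint pieces (area 6.75, area 0.25).

2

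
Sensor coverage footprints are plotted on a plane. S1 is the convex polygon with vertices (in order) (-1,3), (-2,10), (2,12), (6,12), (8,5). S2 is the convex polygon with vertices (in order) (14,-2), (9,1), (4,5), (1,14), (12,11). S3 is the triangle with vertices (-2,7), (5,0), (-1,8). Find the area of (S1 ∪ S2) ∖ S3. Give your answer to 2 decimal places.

|S1 ∪ S2| = 141.4658.
|(S1 ∪ S2) ∩ S3| = 5.1664.
|(S1 ∪ S2) ∖ S3| = 141.4658 − 5.1664 = 136.30.

136.30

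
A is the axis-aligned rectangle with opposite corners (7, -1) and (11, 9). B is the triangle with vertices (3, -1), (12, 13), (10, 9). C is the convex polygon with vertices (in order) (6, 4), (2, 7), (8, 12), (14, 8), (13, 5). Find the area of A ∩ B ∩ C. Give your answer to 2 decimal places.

1.84

The intersection is the polygon with vertices (7,4.714), (7,5.222), (9.429,9), (10,9).
By the shoelace formula its area is 1.84.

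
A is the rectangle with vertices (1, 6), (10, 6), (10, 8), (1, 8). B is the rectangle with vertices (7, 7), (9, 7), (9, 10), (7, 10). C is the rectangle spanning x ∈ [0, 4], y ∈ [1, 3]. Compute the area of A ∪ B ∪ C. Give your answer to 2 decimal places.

By inclusion–exclusion:
Individual areas: |A| = 18, |B| = 6, |C| = 8.
|A∩B|: x∈[7,9], y∈[7,8] → 2·1 = 2.
|A∩C| = 0 (no overlap).
|B∩C| = 0 (no overlap).
|A∩B∩C| = 0.
|A ∪ B ∪ C| = 32 − 2 + 0 = 30.00.

30.00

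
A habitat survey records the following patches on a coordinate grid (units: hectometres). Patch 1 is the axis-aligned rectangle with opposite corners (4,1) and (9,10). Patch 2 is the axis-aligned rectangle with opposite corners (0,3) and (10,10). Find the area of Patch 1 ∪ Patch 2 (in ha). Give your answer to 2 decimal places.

80.00

By inclusion–exclusion:
Individual areas: |Patch 1| = 45, |Patch 2| = 70.
|Patch 1∩Patch 2|: x∈[4,9], y∈[3,10] → 5·7 = 35.
|Patch 1 ∪ Patch 2| = 115 − 35 = 80.00.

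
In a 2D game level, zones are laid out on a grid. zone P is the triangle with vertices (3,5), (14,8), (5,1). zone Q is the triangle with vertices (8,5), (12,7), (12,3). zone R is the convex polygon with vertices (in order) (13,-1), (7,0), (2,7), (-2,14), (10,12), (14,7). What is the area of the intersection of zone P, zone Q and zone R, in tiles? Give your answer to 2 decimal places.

The intersection is the polygon with vertices (8,5), (12,7), (12,6.444), (9.304,4.348).
By the shoelace formula its area is 3.36.

3.36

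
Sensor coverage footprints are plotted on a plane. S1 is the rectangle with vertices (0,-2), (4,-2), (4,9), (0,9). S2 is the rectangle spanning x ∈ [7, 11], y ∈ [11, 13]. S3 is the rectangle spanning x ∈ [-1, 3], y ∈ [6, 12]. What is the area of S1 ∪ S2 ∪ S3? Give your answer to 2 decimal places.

By inclusion–exclusion:
Individual areas: |S1| = 44, |S2| = 8, |S3| = 24.
|S1∩S2| = 0 (no overlap).
|S1∩S3|: x∈[0,3], y∈[6,9] → 3·3 = 9.
|S2∩S3| = 0 (no overlap).
|S1∩S2∩S3| = 0.
|S1 ∪ S2 ∪ S3| = 76 − 9 + 0 = 67.00.

67.00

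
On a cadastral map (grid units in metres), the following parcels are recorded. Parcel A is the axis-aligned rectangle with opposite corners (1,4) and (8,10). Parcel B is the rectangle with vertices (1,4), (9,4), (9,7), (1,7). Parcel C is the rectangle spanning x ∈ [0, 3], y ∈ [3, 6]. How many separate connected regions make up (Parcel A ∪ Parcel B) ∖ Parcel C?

(Parcel A ∪ Parcel B) ∖ Parcel C is a single connected region.

1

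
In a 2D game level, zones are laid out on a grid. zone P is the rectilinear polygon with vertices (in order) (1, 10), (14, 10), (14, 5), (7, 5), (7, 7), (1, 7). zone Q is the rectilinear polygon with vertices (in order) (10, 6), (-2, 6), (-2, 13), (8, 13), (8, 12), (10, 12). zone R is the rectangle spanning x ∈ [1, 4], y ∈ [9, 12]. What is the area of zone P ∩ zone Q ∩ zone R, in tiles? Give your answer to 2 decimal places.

The intersection is the polygon with vertices (1,10), (4,10), (4,9), (1,9).
By the shoelace formula its area is 3.00.

3.00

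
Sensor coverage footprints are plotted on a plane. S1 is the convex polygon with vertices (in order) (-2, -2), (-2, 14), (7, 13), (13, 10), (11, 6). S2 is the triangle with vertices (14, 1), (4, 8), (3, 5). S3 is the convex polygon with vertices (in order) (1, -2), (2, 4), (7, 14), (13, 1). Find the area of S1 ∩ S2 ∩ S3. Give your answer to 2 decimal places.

The intersection is the polygon with vertices (3,5), (4,8), (8.795,4.643), (7.007,3.543).
By the shoelace formula its area is 12.38.

12.38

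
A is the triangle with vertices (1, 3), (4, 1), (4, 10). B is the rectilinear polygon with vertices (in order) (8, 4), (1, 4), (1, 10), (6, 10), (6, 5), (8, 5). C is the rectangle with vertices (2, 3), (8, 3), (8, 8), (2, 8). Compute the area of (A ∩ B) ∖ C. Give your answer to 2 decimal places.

|A ∩ B| = 7.7143.
|(A ∩ B) ∩ C| = 6.4762.
|(A ∩ B) ∖ C| = 7.7143 − 6.4762 = 1.24.

1.24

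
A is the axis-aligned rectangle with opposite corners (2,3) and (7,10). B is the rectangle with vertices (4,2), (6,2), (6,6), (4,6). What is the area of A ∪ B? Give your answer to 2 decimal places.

37.00

By inclusion–exclusion:
Individual areas: |A| = 35, |B| = 8.
|A∩B|: x∈[4,6], y∈[3,6] → 2·3 = 6.
|A ∪ B| = 43 − 6 = 37.00.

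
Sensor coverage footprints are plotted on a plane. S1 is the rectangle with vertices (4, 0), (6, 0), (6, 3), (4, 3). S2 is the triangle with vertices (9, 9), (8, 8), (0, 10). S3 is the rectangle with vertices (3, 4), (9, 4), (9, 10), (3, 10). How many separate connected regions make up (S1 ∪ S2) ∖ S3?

(S1 ∪ S2) ∖ S3 splits into 2 disjoint pieces (area 6, area 0.625).

2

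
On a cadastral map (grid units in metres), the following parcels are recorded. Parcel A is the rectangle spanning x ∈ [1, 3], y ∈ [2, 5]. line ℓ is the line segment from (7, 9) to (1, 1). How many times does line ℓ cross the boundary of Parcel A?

2

The segment meets the boundary at (3,3.667), (1.75,2).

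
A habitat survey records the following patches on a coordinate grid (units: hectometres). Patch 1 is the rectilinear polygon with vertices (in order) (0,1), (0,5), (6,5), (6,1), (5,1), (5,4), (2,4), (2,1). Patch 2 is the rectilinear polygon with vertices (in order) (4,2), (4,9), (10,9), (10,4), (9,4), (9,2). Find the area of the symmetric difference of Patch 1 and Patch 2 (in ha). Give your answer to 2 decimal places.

|Patch 1| = 15, |Patch 2| = 40, |Patch 1∩Patch 2| = 4.
|Patch 1 △ Patch 2| = |Patch 1| + |Patch 2| − 2·|Patch 1∩Patch 2| = 15 + 40 − 8 = 47.00.

47.00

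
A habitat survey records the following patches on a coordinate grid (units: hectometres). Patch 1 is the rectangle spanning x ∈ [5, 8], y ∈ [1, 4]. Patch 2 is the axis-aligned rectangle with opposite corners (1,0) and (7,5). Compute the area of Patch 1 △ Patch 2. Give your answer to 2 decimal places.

27.00

|Patch 1∩Patch 2|: x∈[5,7], y∈[1,4] → 2·3 = 6.
|Patch 1 △ Patch 2| = |Patch 1| + |Patch 2| − 2·|Patch 1∩Patch 2| = 9 + 30 − 12 = 27.00.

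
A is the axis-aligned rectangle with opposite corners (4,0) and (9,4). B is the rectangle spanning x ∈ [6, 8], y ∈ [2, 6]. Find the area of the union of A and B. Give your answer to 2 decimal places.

24.00

By inclusion–exclusion:
Individual areas: |A| = 20, |B| = 8.
|A∩B|: x∈[6,8], y∈[2,4] → 2·2 = 4.
|A ∪ B| = 28 − 4 = 24.00.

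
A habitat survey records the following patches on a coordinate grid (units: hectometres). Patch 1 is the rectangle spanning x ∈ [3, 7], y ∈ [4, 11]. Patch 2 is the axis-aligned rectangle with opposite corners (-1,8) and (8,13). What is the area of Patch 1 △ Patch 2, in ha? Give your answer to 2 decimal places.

|Patch 1∩Patch 2|: x∈[3,7], y∈[8,11] → 4·3 = 12.
|Patch 1 △ Patch 2| = |Patch 1| + |Patch 2| − 2·|Patch 1∩Patch 2| = 28 + 45 − 24 = 49.00.

49.00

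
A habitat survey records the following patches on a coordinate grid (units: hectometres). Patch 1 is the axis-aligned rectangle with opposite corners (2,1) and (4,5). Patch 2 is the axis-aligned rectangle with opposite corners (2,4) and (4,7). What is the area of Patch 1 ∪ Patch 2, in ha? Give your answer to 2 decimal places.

By inclusion–exclusion:
Individual areas: |Patch 1| = 8, |Patch 2| = 6.
|Patch 1∩Patch 2|: x∈[2,4], y∈[4,5] → 2·1 = 2.
|Patch 1 ∪ Patch 2| = 14 − 2 = 12.00.

12.00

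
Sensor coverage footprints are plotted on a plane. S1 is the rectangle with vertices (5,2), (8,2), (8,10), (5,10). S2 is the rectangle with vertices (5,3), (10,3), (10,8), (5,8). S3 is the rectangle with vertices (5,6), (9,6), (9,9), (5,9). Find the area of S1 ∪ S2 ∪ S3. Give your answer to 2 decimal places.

35.00

By inclusion–exclusion:
Individual areas: |S1| = 24, |S2| = 25, |S3| = 12.
|S1∩S2|: x∈[5,8], y∈[3,8] → 3·5 = 15.
|S1∩S3|: x∈[5,8], y∈[6,9] → 3·3 = 9.
|S2∩S3|: x∈[5,9], y∈[6,8] → 4·2 = 8.
|S1∩S2∩S3| = 6.
|S1 ∪ S2 ∪ S3| = 61 − 32 + 6 = 35.00.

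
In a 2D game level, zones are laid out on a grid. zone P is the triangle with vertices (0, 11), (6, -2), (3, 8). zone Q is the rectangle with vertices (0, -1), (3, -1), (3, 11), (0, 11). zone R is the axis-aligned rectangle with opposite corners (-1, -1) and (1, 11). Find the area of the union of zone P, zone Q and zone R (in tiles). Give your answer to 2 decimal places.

By inclusion–exclusion:
Individual areas: |zone P| = 10.5, |zone Q| = 36, |zone R| = 24.
|zone P∩zone Q| = 5.25.
|zone P∩zone R| = 0.5833.
|zone Q∩zone R|: x∈[0,1], y∈[-1,11] → 1·12 = 12.
|zone P∩zone Q∩zone R| = 0.5833.
|zone P ∪ zone Q ∪ zone R| = 70.5 − 17.8333 + 0.5833 = 53.25.

53.25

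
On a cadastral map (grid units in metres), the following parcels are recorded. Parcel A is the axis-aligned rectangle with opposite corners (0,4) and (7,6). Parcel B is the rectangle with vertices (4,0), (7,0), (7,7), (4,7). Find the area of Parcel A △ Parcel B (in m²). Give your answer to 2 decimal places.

|Parcel A∩Parcel B|: x∈[4,7], y∈[4,6] → 3·2 = 6.
|Parcel A △ Parcel B| = |Parcel A| + |Parcel B| − 2·|Parcel A∩Parcel B| = 14 + 21 − 12 = 23.00.

23.00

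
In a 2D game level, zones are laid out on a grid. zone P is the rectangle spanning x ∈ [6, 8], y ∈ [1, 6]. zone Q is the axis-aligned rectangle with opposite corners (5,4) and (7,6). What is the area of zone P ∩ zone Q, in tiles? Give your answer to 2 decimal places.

2.00

|zone P∩zone Q|: x∈[6,7], y∈[4,6] → 1·2 = 2.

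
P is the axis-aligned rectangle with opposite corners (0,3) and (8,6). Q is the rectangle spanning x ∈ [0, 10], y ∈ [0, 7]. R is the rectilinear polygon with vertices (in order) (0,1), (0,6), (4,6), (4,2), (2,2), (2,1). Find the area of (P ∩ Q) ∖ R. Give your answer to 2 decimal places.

12.00

|P ∩ Q| = 24.
|(P ∩ Q) ∩ R| = 12.
|(P ∩ Q) ∖ R| = 24 − 12 = 12.00.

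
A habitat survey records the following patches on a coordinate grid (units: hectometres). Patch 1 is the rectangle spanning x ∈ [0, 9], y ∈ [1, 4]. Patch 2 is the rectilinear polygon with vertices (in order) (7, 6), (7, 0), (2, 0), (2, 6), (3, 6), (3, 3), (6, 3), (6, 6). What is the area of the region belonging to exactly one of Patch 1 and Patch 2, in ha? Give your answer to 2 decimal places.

24.00

|Patch 1| = 27, |Patch 2| = 21, |Patch 1∩Patch 2| = 12.
|Patch 1 △ Patch 2| = |Patch 1| + |Patch 2| − 2·|Patch 1∩Patch 2| = 27 + 21 − 24 = 24.00.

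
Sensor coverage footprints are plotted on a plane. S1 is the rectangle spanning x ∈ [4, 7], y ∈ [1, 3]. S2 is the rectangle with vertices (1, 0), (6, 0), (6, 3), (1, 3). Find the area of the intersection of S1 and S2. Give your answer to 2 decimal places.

4.00

|S1∩S2|: x∈[4,6], y∈[1,3] → 2·2 = 4.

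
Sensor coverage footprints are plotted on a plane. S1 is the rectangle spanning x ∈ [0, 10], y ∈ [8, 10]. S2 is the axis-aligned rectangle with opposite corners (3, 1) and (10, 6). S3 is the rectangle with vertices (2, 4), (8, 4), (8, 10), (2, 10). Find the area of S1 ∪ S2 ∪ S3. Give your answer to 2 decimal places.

By inclusion–exclusion:
Individual areas: |S1| = 20, |S2| = 35, |S3| = 36.
|S1∩S2| = 0 (no overlap).
|S1∩S3|: x∈[2,8], y∈[8,10] → 6·2 = 12.
|S2∩S3|: x∈[3,8], y∈[4,6] → 5·2 = 10.
|S1∩S2∩S3| = 0.
|S1 ∪ S2 ∪ S3| = 91 − 22 + 0 = 69.00.

69.00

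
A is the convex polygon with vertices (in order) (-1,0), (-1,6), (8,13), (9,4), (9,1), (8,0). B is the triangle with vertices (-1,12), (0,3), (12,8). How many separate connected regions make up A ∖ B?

A ∖ B splits into 2 disjoint pieces (area 48.6325, area 7.3614).

2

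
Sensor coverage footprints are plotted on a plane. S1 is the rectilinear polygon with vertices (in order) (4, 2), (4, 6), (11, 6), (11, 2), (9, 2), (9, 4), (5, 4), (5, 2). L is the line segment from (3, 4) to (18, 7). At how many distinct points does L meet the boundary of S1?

The segment meets the boundary at (11,5.6), (4,4.2).

2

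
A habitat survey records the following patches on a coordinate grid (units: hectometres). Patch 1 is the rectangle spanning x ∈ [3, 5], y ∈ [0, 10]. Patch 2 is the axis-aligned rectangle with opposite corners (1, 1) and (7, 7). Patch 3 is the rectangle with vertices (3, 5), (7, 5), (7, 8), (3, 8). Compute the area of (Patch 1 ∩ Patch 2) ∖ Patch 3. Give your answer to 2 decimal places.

|Patch 1 ∩ Patch 2| = 12.
|(Patch 1 ∩ Patch 2) ∩ Patch 3| = 4.
|(Patch 1 ∩ Patch 2) ∖ Patch 3| = 12 − 4 = 8.00.

8.00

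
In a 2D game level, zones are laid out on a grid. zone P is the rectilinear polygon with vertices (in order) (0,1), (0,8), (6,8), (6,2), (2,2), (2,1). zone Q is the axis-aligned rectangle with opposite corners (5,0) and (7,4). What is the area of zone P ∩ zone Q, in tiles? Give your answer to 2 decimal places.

2.00

The intersection is the polygon with vertices (6,2), (5,2), (5,4), (6,4).
By the shoelace formula its area is 2.00.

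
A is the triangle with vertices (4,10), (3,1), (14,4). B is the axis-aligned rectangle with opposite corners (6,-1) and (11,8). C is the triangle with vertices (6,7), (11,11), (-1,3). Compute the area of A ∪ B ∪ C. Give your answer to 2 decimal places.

By inclusion–exclusion:
Individual areas: |A| = 48, |B| = 45, |C| = 4.
|A∩B| = 23.4667.
|A∩C| = 2.0045.
|B∩C| = 0.5417.
|A∩B∩C| = 0.5417.
|A ∪ B ∪ C| = 97 − 26.0128 + 0.5417 = 71.53.

71.53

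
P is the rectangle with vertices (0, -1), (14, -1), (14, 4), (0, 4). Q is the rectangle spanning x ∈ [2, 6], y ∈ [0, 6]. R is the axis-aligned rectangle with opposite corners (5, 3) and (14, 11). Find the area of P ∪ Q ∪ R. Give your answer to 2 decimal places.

139.00

By inclusion–exclusion:
Individual areas: |P| = 70, |Q| = 24, |R| = 72.
|P∩Q|: x∈[2,6], y∈[0,4] → 4·4 = 16.
|P∩R|: x∈[5,14], y∈[3,4] → 9·1 = 9.
|Q∩R|: x∈[5,6], y∈[3,6] → 1·3 = 3.
|P∩Q∩R| = 1.
|P ∪ Q ∪ R| = 166 − 28 + 1 = 139.00.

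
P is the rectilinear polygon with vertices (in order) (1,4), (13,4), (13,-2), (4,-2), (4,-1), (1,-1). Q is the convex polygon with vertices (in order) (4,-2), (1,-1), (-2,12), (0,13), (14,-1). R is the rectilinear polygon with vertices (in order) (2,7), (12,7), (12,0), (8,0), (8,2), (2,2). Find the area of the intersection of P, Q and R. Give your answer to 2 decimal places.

23.50

The intersection is the polygon with vertices (12,1), (12,0), (8,0), (8,2), (2,2), (2,4), (9,4).
By the shoelace formula its area is 23.50.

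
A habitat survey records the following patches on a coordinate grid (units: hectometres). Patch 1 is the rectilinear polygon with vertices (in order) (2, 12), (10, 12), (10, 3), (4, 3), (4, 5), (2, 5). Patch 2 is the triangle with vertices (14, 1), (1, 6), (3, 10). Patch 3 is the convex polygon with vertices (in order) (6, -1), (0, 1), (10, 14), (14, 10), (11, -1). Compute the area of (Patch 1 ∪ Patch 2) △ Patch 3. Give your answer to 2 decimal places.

98.62

|Patch 1 ∪ Patch 2| = 72.9685.
|(Patch 1 ∪ Patch 2) ∩ Patch 3| = 44.4252.
|(Patch 1 ∪ Patch 2) △ Patch 3| = 72.9685 + 114.5 − 88.8504 = 98.62.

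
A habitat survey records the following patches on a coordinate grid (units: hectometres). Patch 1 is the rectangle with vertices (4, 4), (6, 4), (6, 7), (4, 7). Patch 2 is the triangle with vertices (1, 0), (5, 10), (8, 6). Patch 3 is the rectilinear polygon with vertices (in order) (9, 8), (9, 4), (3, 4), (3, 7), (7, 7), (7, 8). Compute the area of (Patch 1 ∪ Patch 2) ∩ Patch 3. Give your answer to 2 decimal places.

|Patch 1 ∪ Patch 2| = 23.0476.
|(Patch 1 ∪ Patch 2) ∩ Patch 3| = 11.58.

11.58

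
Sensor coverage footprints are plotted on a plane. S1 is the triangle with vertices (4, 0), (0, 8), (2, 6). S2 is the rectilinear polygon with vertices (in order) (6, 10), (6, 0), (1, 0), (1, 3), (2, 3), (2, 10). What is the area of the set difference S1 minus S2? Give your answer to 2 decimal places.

2.00

|S1| = 4, |S1∩S2| = 2.
|S1 ∖ S2| = |S1| − |S1∩S2| = 4 − 2 = 2.00.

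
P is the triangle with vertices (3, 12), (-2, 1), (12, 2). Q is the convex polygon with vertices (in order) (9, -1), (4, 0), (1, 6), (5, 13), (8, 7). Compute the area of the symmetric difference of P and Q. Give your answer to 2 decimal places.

|P| = 74.5, |Q| = 64.5, |P∩Q| = 46.4489.
|P △ Q| = |P| + |Q| − 2·|P∩Q| = 74.5 + 64.5 − 92.8977 = 46.10.

46.10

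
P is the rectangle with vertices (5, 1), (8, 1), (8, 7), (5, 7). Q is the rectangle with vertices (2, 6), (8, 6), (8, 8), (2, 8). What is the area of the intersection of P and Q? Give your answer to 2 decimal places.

|P∩Q|: x∈[5,8], y∈[6,7] → 3·1 = 3.

3.00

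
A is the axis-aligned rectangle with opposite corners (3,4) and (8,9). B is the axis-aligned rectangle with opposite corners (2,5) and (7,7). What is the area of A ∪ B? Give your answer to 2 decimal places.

27.00

By inclusion–exclusion:
Individual areas: |A| = 25, |B| = 10.
|A∩B|: x∈[3,7], y∈[5,7] → 4·2 = 8.
|A ∪ B| = 35 − 8 = 27.00.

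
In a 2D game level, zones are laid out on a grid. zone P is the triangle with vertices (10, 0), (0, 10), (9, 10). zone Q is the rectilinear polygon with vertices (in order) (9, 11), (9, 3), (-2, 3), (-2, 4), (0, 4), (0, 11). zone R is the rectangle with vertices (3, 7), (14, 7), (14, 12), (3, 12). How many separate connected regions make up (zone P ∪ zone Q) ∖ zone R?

1

(zone P ∪ zone Q) ∖ zone R is a single connected region.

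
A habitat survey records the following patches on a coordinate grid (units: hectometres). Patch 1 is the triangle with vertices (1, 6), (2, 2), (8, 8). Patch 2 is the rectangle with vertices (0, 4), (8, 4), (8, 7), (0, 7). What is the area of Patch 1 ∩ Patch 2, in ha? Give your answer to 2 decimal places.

The intersection is the polygon with vertices (1,6), (4.5,7), (7,7), (4,4), (1.5,4).
By the shoelace formula its area is 11.25.

11.25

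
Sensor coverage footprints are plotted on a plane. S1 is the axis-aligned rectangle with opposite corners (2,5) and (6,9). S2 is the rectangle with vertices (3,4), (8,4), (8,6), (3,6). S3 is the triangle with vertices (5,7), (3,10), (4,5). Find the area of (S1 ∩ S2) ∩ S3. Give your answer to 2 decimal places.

0.35

The region (S1 ∩ S2) ∩ S3 is the polygon with vertices (4.5,6), (4,5), (3.8,6).
By the shoelace formula its area is 0.35.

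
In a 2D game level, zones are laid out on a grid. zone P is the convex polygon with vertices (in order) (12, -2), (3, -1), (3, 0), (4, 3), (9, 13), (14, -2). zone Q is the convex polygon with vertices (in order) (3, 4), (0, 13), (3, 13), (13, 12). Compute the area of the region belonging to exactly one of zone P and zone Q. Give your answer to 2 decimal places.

|zone P| = 86.5, |zone Q| = 58.5, |zone P∩zone Q| = 9.5233.
|zone P △ zone Q| = |zone P| + |zone Q| − 2·|zone P∩zone Q| = 86.5 + 58.5 − 19.0465 = 125.95.

125.95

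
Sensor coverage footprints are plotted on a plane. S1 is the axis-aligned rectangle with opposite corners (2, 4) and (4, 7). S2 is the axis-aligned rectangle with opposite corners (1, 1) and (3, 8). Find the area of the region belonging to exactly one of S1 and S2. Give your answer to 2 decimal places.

14.00

|S1∩S2|: x∈[2,3], y∈[4,7] → 1·3 = 3.
|S1 △ S2| = |S1| + |S2| − 2·|S1∩S2| = 6 + 14 − 6 = 14.00.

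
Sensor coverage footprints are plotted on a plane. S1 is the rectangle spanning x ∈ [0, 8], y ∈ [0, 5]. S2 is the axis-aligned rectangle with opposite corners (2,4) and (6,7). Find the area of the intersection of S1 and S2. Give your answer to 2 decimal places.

4.00

|S1∩S2|: x∈[2,6], y∈[4,5] → 4·1 = 4.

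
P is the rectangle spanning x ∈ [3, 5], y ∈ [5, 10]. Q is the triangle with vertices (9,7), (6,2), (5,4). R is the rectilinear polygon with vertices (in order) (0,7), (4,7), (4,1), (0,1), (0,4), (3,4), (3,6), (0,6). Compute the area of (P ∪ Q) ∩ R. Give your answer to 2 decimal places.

2.00

The region (P ∪ Q) ∩ R is the polygon with vertices (3,6), (3,7), (4,7), (4,5), (3,5).
By the shoelace formula its area is 2.00.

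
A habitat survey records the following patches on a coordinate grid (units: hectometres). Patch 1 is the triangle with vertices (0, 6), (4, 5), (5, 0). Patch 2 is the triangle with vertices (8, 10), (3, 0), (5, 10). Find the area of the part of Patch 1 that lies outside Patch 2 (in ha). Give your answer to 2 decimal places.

7.79

|Patch 1| = 9.5, |Patch 1∩Patch 2| = 1.7074.
|Patch 1 ∖ Patch 2| = |Patch 1| − |Patch 1∩Patch 2| = 9.5 − 1.7074 = 7.79.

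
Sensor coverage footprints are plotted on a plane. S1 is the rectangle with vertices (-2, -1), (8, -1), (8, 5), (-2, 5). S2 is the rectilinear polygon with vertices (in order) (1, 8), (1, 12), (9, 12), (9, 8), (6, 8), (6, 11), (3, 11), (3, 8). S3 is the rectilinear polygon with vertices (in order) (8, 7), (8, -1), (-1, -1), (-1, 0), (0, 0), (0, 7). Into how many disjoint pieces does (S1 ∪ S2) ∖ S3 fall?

2

(S1 ∪ S2) ∖ S3 splits into 2 disjoint pieces (area 11, area 23).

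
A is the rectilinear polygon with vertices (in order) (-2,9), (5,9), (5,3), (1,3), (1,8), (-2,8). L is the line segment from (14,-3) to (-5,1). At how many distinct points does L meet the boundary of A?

The segment lies entirely outside A and never meets its boundary.

0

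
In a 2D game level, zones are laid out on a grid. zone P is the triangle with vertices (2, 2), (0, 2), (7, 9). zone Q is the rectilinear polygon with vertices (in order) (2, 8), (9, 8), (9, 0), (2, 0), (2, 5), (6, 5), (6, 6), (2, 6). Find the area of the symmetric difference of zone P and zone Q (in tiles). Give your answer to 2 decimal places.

51.29

|zone P| = 7, |zone Q| = 52, |zone P∩zone Q| = 3.8571.
|zone P △ zone Q| = |zone P| + |zone Q| − 2·|zone P∩zone Q| = 7 + 52 − 7.7143 = 51.29.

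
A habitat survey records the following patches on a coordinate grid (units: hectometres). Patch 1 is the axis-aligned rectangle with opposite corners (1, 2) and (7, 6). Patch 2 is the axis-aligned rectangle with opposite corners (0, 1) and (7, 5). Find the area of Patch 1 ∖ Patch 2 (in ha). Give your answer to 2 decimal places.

|Patch 1∩Patch 2|: x∈[1,7], y∈[2,5] → 6·3 = 18.
|Patch 1| = 24.
|Patch 1 ∖ Patch 2| = |Patch 1| − |Patch 1∩Patch 2| = 24 − 18 = 6.00.

6.00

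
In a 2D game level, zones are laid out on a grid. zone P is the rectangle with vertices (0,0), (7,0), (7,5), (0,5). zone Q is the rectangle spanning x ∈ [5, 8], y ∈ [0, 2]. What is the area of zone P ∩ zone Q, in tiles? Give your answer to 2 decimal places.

4.00

|zone P∩zone Q|: x∈[5,7], y∈[0,2] → 2·2 = 4.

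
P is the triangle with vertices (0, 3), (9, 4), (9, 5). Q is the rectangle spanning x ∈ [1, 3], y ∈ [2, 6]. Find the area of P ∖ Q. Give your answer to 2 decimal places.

|P| = 4.5, |P∩Q| = 0.4444.
|P ∖ Q| = |P| − |P∩Q| = 4.5 − 0.4444 = 4.06.

4.06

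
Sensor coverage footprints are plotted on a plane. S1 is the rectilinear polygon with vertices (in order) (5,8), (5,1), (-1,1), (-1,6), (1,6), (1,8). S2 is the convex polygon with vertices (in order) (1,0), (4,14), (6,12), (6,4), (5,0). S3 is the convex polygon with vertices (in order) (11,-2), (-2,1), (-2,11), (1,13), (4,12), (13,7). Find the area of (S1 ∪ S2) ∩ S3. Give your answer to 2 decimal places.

|S1 ∪ S2| = 61.75.
|(S1 ∪ S2) ∩ S3| = 58.04.

58.04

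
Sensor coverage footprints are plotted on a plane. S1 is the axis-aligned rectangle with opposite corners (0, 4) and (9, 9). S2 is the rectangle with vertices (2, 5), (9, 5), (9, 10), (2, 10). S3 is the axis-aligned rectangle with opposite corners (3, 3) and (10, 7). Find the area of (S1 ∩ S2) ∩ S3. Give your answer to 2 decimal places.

The region (S1 ∩ S2) ∩ S3 is the polygon with vertices (3,5), (3,7), (9,7), (9,5).
By the shoelace formula its area is 12.00.

12.00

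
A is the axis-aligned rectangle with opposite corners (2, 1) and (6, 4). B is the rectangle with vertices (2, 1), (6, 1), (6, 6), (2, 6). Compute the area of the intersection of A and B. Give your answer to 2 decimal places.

|A∩B|: x∈[2,6], y∈[1,4] → 4·3 = 12.

12.00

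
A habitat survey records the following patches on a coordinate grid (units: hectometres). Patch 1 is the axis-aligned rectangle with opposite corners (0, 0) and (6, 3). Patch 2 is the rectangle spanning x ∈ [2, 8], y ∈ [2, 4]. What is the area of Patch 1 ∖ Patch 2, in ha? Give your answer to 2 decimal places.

|Patch 1∩Patch 2|: x∈[2,6], y∈[2,3] → 4·1 = 4.
|Patch 1| = 18.
|Patch 1 ∖ Patch 2| = |Patch 1| − |Patch 1∩Patch 2| = 18 − 4 = 14.00.

14.00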